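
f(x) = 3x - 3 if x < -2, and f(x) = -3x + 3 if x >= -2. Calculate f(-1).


-1 satisfies x >= -2
f(-1) = 6

6


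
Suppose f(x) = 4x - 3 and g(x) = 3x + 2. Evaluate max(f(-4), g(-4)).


f(-4) = -19
g(-4) = -10
max = -10

-10


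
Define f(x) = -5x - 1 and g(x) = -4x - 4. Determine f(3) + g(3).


f(3) = -16
g(3) = -16
Sum = -32

-32


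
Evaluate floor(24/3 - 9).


24/3 = 8
8 - 9 = -1
floor(-1) = -1

-1


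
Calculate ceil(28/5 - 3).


28/5 = 5.6
5.6 - 3 = 2.6
ceil(2.6) = 3

3


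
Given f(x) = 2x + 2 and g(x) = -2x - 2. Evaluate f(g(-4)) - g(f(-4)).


4


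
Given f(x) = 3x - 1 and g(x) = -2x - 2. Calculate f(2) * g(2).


-30


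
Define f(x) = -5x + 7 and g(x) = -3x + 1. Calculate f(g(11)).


g(11) = -32
f(-32) = 167

167


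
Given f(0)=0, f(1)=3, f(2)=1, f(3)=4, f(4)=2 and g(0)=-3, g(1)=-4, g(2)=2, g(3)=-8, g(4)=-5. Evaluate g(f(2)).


f(2) = 1
g(1) = -4

-4


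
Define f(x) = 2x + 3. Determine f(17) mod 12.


f(17) = 37
37 mod 12 = 1

1


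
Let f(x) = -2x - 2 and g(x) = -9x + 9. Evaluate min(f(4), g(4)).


-27


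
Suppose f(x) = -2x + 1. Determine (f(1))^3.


f(1) = -1
(-1)^3 = -1

-1


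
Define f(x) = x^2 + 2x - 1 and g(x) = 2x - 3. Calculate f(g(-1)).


14


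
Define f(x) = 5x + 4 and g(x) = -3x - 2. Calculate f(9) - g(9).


f(9) = 49
g(9) = -29
Difference = 78

78


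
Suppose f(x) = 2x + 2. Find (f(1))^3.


f(1) = 4
(4)^3 = 64

64


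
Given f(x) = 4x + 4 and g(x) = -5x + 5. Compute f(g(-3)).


g(-3) = 20
f(20) = 84

84


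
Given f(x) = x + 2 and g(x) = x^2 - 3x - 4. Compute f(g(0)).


g(0) = -4
f(-4) = -2

-2


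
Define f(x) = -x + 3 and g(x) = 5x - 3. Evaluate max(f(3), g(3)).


f(3) = 0
g(3) = 12
max = 12

12


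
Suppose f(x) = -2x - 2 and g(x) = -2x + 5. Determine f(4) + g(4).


f(4) = -10
g(4) = -3
Sum = -13

-13


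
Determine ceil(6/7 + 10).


11


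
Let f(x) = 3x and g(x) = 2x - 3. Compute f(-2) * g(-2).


f(-2) = -6
g(-2) = -7
Product = 42

42


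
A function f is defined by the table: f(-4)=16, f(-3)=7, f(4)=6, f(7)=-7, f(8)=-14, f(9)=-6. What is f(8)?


-14


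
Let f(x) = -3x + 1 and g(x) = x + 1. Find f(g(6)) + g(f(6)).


f(g(6)) = -20
g(f(6)) = -16
Sum = -36

-36


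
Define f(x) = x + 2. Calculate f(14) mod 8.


f(14) = 16
16 mod 8 = 0

0


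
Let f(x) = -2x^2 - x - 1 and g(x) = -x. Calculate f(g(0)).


-1


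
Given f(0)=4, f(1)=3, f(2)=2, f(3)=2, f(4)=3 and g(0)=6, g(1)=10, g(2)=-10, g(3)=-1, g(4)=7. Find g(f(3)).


f(3) = 2
g(2) = -10

-10


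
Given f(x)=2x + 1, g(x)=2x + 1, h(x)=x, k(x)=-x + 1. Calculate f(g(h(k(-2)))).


k(-2) = 3
h(3) = 3
g(3) = 7
f(7) = 15

15


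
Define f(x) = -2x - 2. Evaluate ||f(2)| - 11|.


5


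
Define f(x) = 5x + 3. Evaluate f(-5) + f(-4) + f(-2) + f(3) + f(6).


f(-5) = -22
f(-4) = -17
f(-2) = -7
f(3) = 18
f(6) = 33
Sum = 5

5


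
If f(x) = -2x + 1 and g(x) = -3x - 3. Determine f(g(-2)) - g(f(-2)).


f(g(-2)) = -5
g(f(-2)) = -18
Difference = 13

13


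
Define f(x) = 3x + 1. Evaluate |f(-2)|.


5


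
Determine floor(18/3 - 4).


18/3 = 6
6 - 4 = 2
floor(2) = 2

2


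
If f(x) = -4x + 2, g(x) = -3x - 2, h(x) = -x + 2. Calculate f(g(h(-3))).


h(-3) = 5
g(5) = -17
f(-17) = 70

70


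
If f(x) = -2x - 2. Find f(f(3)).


14


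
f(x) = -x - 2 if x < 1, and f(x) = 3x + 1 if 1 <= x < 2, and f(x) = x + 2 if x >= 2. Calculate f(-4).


-4 satisfies x < 1
f(-4) = 2

2


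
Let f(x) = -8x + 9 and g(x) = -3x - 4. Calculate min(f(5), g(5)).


-31


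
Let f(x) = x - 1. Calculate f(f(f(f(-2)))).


f(-2) = -3
f(-3) = -4
f(-4) = -5
f(-5) = -6

-6


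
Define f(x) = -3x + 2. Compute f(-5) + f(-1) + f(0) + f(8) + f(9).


f(-5) = 17
f(-1) = 5
f(0) = 2
f(8) = -22
f(9) = -25
Sum = -23

-23


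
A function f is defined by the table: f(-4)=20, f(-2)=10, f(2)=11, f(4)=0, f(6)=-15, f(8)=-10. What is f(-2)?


Reading from the table at x = -2

10


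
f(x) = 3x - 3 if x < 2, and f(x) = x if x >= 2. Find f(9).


9


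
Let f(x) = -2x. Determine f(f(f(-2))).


f(-2) = 4
f(4) = -8
f(-8) = 16

16


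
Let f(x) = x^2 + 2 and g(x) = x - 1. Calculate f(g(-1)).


g(-1) = -2
f(-2) = 1*(-2)^2 + 2 = 6

6


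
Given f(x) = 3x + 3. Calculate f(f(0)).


f(0) = 3
f(3) = 12

12


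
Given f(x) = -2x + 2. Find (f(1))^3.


f(1) = 0
(0)^3 = 0

0


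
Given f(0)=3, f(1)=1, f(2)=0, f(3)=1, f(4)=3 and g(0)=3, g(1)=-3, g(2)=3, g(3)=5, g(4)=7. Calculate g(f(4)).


f(4) = 3
g(3) = 5

5


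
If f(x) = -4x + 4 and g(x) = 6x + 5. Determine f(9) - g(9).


f(9) = -32
g(9) = 59
Difference = -91

-91


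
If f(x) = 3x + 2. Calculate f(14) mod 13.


5


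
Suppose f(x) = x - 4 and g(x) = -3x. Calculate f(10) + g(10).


f(10) = 6
g(10) = -30
Sum = -24

-24


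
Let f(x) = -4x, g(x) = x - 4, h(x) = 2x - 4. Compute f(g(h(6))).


h(6) = 8
g(8) = 4
f(4) = -16

-16


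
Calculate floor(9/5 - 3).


-2


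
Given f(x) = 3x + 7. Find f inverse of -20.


-9


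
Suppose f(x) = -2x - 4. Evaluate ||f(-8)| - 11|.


f(-8) = 12
|12| = 12
|12 - 11| = 1

1


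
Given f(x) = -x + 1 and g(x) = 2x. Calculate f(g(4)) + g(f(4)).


f(g(4)) = -7
g(f(4)) = -6
Sum = -13

-13


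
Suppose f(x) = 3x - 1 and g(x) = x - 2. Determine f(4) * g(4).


f(4) = 11
g(4) = 2
Product = 22

22


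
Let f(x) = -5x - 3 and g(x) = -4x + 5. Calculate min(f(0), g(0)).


f(0) = -3
g(0) = 5
min = -3

-3


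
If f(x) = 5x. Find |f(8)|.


40


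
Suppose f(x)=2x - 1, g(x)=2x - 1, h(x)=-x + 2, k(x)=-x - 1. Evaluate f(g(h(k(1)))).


k(1) = -2
h(-2) = 4
g(4) = 7
f(7) = 13

13


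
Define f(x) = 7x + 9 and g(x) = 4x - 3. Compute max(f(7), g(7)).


f(7) = 58
g(7) = 25
max = 58

58


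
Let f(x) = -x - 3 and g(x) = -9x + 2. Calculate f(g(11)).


g(11) = -97
f(-97) = 94

94


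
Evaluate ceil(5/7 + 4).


5/7 = 0.7143
0.7143 + 4 = 4.7143
ceil(4.7143) = 5

5


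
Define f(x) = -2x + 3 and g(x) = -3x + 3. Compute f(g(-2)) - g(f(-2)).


f(g(-2)) = -15
g(f(-2)) = -18
Difference = 3

3


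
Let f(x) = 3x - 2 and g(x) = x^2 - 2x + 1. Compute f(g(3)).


10


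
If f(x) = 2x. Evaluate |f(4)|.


f(4) = 8
|8| = 8

8


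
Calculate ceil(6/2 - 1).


6/2 = 3
3 - 1 = 2
ceil(2) = 2

2


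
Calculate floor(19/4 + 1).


5


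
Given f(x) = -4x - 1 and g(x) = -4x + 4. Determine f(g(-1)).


g(-1) = 8
f(8) = -33

-33


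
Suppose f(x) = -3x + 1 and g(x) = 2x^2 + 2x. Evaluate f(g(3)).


g(3) = 24
f(24) = -71

-71


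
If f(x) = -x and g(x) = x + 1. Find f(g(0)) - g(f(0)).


f(g(0)) = -1
g(f(0)) = 1
Difference = -2

-2


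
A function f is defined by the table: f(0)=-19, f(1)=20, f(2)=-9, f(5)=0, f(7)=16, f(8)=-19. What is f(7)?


Reading from the table at x = 7

16


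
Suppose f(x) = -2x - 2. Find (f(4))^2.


f(4) = -10
(-10)^2 = 100

100


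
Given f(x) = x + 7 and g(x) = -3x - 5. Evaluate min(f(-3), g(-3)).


f(-3) = 4
g(-3) = 4
min = 4

4


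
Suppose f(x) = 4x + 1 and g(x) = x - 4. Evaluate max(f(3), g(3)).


f(3) = 13
g(3) = -1
max = 13

13


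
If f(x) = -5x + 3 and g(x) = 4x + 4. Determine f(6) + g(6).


f(6) = -27
g(6) = 28
Sum = 1

1


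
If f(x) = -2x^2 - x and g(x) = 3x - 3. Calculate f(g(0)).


g(0) = -3
f(-3) = (-2)*(-3)^2 - 1*(-3) = -15

-15


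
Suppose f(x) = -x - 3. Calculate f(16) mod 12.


f(16) = -19
-19 mod 12 = 5

5


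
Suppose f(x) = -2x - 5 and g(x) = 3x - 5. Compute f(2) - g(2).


f(2) = -9
g(2) = 1
Difference = -10

-10


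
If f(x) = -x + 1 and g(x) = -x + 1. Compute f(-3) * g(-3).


f(-3) = 4
g(-3) = 4
Product = 16

16


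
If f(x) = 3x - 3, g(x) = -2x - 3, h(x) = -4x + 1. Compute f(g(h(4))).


78


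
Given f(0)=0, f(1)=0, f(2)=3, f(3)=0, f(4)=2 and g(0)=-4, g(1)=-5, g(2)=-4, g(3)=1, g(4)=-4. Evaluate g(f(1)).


f(1) = 0
g(0) = -4

-4


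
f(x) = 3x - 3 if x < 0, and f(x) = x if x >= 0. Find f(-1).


-1 satisfies x < 0
f(-1) = -6

-6


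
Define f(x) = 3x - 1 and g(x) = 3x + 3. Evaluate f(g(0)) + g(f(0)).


f(g(0)) = 8
g(f(0)) = 0
Sum = 8

8


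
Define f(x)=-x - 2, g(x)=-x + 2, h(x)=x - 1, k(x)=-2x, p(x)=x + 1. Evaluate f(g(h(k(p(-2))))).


p(-2) = -1
k(-1) = 2
h(2) = 1
g(1) = 1
f(1) = -3

-3


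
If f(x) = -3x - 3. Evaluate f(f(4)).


f(4) = -15
f(-15) = 42

42


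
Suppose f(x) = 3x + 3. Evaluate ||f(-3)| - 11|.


f(-3) = -6
|-6| = 6
|6 - 11| = 5

5


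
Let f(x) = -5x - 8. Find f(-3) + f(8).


f(-3) = 7
f(8) = -48
Sum = -41

-41


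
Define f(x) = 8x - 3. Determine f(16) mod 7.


f(16) = 125
125 mod 7 = 6

6


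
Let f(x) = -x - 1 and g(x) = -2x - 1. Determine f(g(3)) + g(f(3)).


13


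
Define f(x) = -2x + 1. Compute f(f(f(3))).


f(3) = -5
f(-5) = 11
f(11) = -21

-21


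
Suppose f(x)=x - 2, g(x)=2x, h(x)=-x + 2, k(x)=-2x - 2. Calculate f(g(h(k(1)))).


10


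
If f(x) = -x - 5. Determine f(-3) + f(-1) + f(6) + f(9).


-31


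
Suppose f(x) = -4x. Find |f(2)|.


f(2) = -8
|-8| = 8

8


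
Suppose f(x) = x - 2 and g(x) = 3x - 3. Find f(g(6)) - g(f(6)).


f(g(6)) = 13
g(f(6)) = 9
Difference = 4

4


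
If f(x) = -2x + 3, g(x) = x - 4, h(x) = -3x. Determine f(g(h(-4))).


-13


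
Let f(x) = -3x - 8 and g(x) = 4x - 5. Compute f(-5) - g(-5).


32


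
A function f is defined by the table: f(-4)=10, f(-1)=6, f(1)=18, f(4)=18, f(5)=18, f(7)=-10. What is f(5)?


Reading from the table at x = 5

18


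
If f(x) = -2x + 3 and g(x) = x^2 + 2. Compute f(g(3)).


-19


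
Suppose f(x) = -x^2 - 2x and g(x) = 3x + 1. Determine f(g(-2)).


g(-2) = -5
f(-5) = (-1)*(-5)^2 - 2*(-5) = -15

-15


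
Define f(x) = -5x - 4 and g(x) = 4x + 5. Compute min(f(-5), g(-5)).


f(-5) = 21
g(-5) = -15
min = -15

-15


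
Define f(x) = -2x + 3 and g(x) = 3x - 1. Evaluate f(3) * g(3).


f(3) = -3
g(3) = 8
Product = -24

-24


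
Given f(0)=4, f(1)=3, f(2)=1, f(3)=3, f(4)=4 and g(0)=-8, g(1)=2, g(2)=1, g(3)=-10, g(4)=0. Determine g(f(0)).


f(0) = 4
g(4) = 0

0


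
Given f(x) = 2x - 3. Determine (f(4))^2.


f(4) = 5
(5)^2 = 25

25


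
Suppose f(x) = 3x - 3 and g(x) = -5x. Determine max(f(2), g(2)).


f(2) = 3
g(2) = -10
max = 3

3


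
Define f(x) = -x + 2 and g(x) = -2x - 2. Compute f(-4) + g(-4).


f(-4) = 6
g(-4) = 6
Sum = 12

12


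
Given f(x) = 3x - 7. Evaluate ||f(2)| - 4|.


f(2) = -1
|-1| = 1
|1 - 4| = 3

3


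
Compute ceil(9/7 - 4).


9/7 = 1.2857
1.2857 - 4 = -2.7143
ceil(-2.7143) = -2

-2


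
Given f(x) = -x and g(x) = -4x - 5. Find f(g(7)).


g(7) = -33
f(-33) = 33

33


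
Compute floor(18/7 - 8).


18/7 = 2.5714
2.5714 - 8 = -5.4286
floor(-5.4286) = -6

-6


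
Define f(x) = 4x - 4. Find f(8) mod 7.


f(8) = 28
28 mod 7 = 0

0


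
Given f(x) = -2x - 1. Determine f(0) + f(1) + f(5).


-15


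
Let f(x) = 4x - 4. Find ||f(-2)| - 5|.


f(-2) = -12
|-12| = 12
|12 - 5| = 7

7


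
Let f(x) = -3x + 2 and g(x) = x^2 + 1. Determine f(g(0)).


g(0) = 1
f(1) = -1

-1


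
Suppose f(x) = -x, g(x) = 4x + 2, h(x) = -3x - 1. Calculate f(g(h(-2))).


h(-2) = 5
g(5) = 22
f(22) = -22

-22


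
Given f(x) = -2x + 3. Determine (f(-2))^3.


f(-2) = 7
(7)^3 = 343

343


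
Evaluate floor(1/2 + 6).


1/2 = 0.5
0.5 + 6 = 6.5
floor(6.5) = 6

6


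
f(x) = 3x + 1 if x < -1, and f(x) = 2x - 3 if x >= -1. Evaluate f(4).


4 satisfies x >= -1
f(4) = 5

5


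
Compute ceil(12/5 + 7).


12/5 = 2.4
2.4 + 7 = 9.4
ceil(9.4) = 10

10


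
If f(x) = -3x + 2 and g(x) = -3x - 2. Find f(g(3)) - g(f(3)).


16


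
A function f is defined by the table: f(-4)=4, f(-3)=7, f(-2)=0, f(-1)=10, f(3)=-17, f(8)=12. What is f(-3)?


Reading from the table at x = -3

7


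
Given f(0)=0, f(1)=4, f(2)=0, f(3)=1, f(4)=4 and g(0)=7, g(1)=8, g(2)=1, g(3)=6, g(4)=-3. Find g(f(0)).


7


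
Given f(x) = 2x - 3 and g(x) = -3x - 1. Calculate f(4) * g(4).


-65


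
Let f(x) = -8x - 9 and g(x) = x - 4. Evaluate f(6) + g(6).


-55


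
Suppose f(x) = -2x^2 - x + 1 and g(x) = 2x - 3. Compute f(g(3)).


g(3) = 3
f(3) = (-2)*(3)^2 - 1*(3) + 1 = -20

-20


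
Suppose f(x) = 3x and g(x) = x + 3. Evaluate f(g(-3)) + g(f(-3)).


f(g(-3)) = 0
g(f(-3)) = -6
Sum = -6

-6


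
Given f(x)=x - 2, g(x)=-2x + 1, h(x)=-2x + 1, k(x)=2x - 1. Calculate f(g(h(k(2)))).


k(2) = 3
h(3) = -5
g(-5) = 11
f(11) = 9

9


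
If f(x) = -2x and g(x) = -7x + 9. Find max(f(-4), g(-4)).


f(-4) = 8
g(-4) = 37
max = 37

37


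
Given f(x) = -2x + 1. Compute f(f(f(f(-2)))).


f(-2) = 5
f(5) = -9
f(-9) = 19
f(19) = -37

-37


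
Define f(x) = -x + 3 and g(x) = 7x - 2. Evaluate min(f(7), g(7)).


f(7) = -4
g(7) = 47
min = -4

-4


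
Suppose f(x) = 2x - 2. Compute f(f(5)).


14


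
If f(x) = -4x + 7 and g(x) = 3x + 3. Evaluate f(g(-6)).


g(-6) = -15
f(-15) = 67

67


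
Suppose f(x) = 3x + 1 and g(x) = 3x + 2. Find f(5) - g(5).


f(5) = 16
g(5) = 17
Difference = -1

-1


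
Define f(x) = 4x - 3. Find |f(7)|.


f(7) = 25
|25| = 25

25


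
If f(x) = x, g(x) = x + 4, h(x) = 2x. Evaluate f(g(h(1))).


h(1) = 2
g(2) = 6
f(6) = 6

6


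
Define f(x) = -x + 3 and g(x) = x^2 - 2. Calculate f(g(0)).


g(0) = -2
f(-2) = 5

5


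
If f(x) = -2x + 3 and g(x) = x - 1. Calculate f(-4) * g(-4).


f(-4) = 11
g(-4) = -5
Product = -55

-55


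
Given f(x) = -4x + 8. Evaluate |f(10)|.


f(10) = -32
|-32| = 32

32


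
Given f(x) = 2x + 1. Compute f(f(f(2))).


f(2) = 5
f(5) = 11
f(11) = 23

23


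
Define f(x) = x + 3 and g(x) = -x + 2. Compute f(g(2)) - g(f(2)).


f(g(2)) = 3
g(f(2)) = -3
Difference = 6

6


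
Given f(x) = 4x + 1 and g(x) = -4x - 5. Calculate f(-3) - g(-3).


f(-3) = -11
g(-3) = 7
Difference = -18

-18


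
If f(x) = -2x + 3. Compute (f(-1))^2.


f(-1) = 5
(5)^2 = 25

25


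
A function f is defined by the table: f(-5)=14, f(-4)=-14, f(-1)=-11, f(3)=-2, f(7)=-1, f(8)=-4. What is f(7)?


Reading from the table at x = 7

-1


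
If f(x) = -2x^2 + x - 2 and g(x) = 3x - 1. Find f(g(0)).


g(0) = -1
f(-1) = (-2)*(-1)^2 + 1*(-1) - 2 = -5

-5


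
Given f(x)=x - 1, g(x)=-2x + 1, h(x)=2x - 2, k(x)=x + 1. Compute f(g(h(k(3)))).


k(3) = 4
h(4) = 6
g(6) = -11
f(-11) = -12

-12


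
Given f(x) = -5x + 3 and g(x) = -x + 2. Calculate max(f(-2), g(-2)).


f(-2) = 13
g(-2) = 4
max = 13

13


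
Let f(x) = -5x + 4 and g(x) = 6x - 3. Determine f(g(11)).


g(11) = 63
f(63) = -311

-311


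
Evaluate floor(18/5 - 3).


0


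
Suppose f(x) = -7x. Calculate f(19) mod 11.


10


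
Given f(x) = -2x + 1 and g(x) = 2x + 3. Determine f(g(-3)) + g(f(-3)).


24


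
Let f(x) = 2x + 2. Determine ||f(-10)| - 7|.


f(-10) = -18
|-18| = 18
|18 - 7| = 11

11


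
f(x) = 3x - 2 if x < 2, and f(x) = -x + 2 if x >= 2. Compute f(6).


6 satisfies x >= 2
f(6) = -4

-4


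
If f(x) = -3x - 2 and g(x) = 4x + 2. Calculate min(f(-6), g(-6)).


f(-6) = 16
g(-6) = -22
min = -22

-22


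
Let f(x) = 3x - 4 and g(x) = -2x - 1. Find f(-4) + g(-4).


f(-4) = -16
g(-4) = 7
Sum = -9

-9


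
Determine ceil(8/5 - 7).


8/5 = 1.6
1.6 - 7 = -5.4
ceil(-5.4) = -5

-5


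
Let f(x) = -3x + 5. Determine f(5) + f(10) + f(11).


f(5) = -10
f(10) = -25
f(11) = -28
Sum = -63

-63


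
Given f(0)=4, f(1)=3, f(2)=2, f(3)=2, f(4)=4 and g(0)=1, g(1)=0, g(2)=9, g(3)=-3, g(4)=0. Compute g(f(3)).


f(3) = 2
g(2) = 9

9


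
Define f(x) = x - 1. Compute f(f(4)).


f(4) = 3
f(3) = 2

2


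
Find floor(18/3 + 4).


18/3 = 6
6 + 4 = 10
floor(10) = 10

10


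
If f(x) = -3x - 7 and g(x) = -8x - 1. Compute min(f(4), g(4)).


f(4) = -19
g(4) = -33
min = -33

-33


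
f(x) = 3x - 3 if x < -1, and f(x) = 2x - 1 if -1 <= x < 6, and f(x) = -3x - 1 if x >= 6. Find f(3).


3 satisfies -1 <= x < 6
f(3) = 5

5


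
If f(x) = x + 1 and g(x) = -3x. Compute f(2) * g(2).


f(2) = 3
g(2) = -6
Product = -18

-18


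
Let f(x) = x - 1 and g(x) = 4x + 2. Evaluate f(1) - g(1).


f(1) = 0
g(1) = 6
Difference = -6

-6


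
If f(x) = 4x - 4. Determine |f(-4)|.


f(-4) = -20
|-20| = 20

20


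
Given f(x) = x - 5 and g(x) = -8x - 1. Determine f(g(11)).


g(11) = -89
f(-89) = -94

-94


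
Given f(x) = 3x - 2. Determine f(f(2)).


f(2) = 4
f(4) = 10

10


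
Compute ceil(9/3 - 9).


9/3 = 3
3 - 9 = -6
ceil(-6) = -6

-6


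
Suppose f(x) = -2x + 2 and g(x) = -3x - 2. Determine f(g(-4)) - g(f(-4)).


f(g(-4)) = -18
g(f(-4)) = -32
Difference = 14

14


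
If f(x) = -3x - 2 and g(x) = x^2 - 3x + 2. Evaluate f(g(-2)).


g(-2) = 12
f(12) = -38

-38


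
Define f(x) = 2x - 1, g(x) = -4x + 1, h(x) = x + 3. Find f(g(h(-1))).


h(-1) = 2
g(2) = -7
f(-7) = -15

-15


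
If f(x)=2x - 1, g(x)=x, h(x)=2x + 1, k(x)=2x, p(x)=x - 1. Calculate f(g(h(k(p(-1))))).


p(-1) = -2
k(-2) = -4
h(-4) = -7
g(-7) = -7
f(-7) = -15

-15


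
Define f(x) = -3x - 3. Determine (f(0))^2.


f(0) = -3
(-3)^2 = 9

9


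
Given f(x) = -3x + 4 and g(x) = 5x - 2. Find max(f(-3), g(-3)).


f(-3) = 13
g(-3) = -17
max = 13

13


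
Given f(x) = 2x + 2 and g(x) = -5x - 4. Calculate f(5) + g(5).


-17


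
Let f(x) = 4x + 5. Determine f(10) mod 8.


f(10) = 45
45 mod 8 = 5

5


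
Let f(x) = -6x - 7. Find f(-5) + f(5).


-14


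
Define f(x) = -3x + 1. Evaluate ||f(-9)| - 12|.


f(-9) = 28
|28| = 28
|28 - 12| = 16

16


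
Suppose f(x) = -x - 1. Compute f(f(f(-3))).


f(-3) = 2
f(2) = -3
f(-3) = 2

2


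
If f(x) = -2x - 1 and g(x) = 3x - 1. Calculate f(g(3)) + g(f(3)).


f(g(3)) = -17
g(f(3)) = -22
Sum = -39

-39


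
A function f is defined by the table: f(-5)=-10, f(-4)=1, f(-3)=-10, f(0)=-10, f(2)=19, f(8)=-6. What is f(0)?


-10


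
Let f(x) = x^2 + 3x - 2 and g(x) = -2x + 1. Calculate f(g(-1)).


16


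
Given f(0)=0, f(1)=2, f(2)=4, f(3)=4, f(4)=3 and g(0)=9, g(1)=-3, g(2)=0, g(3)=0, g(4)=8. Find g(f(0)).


f(0) = 0
g(0) = 9

9


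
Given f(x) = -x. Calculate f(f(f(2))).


f(2) = -2
f(-2) = 2
f(2) = -2

-2


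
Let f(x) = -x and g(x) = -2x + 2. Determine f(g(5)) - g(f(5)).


f(g(5)) = 8
g(f(5)) = 12
Difference = -4

-4


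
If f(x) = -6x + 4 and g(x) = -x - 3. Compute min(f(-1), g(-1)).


f(-1) = 10
g(-1) = -2
min = -2

-2


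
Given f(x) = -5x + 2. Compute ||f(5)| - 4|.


f(5) = -23
|-23| = 23
|23 - 4| = 19

19


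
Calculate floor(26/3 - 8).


26/3 = 8.6667
8.6667 - 8 = 0.6667
floor(0.6667) = 0

0


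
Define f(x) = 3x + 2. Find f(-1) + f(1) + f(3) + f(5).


f(-1) = -1
f(1) = 5
f(3) = 11
f(5) = 17
Sum = 32

32


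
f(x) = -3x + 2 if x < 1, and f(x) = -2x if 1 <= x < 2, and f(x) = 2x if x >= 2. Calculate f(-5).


17


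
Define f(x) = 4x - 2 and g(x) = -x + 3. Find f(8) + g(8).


25


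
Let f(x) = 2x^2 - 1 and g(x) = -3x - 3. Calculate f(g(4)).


g(4) = -15
f(-15) = 2*(-15)^2 - 1 = 449

449


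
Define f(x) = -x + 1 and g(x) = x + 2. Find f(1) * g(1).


f(1) = 0
g(1) = 3
Product = 0

0


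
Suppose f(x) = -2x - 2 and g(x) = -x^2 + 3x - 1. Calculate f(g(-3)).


g(-3) = -19
f(-19) = 36

36


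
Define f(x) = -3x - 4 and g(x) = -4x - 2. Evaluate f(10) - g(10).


f(10) = -34
g(10) = -42
Difference = 8

8


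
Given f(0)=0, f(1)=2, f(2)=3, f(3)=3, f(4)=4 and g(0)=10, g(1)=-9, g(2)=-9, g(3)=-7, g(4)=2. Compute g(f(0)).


f(0) = 0
g(0) = 10

10


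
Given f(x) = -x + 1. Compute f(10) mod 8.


f(10) = -9
-9 mod 8 = 7

7


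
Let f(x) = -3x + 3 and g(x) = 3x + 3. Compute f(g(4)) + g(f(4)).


f(g(4)) = -42
g(f(4)) = -24
Sum = -66

-66


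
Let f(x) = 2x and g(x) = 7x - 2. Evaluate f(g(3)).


g(3) = 19
f(19) = 38

38


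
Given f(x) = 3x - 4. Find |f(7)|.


f(7) = 17
|17| = 17

17


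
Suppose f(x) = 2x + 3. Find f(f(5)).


f(5) = 13
f(13) = 29

29


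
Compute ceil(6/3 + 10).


6/3 = 2
2 + 10 = 12
ceil(12) = 12

12


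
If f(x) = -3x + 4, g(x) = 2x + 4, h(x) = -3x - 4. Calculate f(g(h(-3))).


-38


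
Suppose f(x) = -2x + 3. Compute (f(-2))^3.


f(-2) = 7
(7)^3 = 343

343


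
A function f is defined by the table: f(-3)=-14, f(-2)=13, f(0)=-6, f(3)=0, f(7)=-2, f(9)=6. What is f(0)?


-6


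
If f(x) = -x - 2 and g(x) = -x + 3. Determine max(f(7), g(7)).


f(7) = -9
g(7) = -4
max = -4

-4


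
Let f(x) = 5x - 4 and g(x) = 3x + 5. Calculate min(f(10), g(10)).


f(10) = 46
g(10) = 35
min = 35

35


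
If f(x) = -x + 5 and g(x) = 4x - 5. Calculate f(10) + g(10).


f(10) = -5
g(10) = 35
Sum = 30

30


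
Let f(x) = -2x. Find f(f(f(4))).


f(4) = -8
f(-8) = 16
f(16) = -32

-32


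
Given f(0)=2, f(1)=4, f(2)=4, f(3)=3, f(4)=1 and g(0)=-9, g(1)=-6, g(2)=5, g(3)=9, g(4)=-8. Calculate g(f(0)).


5


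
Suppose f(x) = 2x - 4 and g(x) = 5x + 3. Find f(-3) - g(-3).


f(-3) = -10
g(-3) = -12
Difference = 2

2


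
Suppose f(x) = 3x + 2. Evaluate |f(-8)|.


f(-8) = -22
|-22| = 22

22


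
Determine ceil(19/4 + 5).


10


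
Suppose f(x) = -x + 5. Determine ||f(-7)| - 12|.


f(-7) = 12
|12| = 12
|12 - 12| = 0

0


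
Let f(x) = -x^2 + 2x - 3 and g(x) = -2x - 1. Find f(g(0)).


g(0) = -1
f(-1) = (-1)*(-1)^2 + 2*(-1) - 3 = -6

-6


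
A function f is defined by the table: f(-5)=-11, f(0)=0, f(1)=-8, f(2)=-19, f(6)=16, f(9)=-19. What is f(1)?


Reading from the table at x = 1

-8


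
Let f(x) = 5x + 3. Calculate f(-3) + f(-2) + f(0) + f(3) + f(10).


f(-3) = -12
f(-2) = -7
f(0) = 3
f(3) = 18
f(10) = 53
Sum = 55

55


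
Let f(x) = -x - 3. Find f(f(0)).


0


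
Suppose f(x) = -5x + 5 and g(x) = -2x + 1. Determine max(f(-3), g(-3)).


f(-3) = 20
g(-3) = 7
max = 20

20


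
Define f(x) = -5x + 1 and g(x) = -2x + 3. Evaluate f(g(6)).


g(6) = -9
f(-9) = 46

46


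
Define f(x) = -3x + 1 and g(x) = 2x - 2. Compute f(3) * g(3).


f(3) = -8
g(3) = 4
Product = -32

-32


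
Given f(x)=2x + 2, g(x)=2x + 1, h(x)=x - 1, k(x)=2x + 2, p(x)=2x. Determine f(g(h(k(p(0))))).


p(0) = 0
k(0) = 2
h(2) = 1
g(1) = 3
f(3) = 8

8


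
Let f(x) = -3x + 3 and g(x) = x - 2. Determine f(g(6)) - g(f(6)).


f(g(6)) = -9
g(f(6)) = -17
Difference = 8

8


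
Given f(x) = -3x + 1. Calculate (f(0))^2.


f(0) = 1
(1)^2 = 1

1


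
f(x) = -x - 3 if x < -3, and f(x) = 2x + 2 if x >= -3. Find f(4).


4 satisfies x >= -3
f(4) = 10

10


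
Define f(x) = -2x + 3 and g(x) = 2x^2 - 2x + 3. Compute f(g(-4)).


g(-4) = 43
f(43) = -83

-83


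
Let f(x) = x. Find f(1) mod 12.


f(1) = 1
1 mod 12 = 1

1


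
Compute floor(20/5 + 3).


20/5 = 4
4 + 3 = 7
floor(7) = 7

7


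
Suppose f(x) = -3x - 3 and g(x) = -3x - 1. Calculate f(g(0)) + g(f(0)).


f(g(0)) = 0
g(f(0)) = 8
Sum = 8

8


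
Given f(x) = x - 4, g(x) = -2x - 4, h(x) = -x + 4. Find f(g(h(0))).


h(0) = 4
g(4) = -12
f(-12) = -16

-16


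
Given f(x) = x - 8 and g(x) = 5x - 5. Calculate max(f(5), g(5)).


f(5) = -3
g(5) = 20
max = 20

20


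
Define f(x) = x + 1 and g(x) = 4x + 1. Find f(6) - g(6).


f(6) = 7
g(6) = 25
Difference = -18

-18


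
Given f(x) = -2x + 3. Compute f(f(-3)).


f(-3) = 9
f(9) = -15

-15


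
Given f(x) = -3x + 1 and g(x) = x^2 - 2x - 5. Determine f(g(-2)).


g(-2) = 3
f(3) = -8

-8


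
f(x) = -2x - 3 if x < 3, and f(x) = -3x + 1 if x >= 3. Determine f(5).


5 satisfies x >= 3
f(5) = -14

-14


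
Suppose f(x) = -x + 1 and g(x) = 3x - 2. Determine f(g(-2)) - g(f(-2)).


f(g(-2)) = 9
g(f(-2)) = 7
Difference = 2

2


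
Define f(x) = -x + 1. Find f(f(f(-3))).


f(-3) = 4
f(4) = -3
f(-3) = 4

4


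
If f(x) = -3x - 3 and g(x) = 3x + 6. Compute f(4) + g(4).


f(4) = -15
g(4) = 18
Sum = 3

3


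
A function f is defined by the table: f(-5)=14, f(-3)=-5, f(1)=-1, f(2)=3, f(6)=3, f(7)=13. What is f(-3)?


Reading from the table at x = -3

-5


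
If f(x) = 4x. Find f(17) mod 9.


5


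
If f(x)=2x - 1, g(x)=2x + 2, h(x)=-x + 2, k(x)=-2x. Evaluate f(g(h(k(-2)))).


-5


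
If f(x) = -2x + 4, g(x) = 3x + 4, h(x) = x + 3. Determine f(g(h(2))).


h(2) = 5
g(5) = 19
f(19) = -34

-34


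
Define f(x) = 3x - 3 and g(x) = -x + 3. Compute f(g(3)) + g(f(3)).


f(g(3)) = -3
g(f(3)) = -3
Sum = -6

-6


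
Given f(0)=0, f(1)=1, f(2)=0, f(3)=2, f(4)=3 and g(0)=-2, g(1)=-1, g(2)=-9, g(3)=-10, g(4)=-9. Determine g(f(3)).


f(3) = 2
g(2) = -9

-9


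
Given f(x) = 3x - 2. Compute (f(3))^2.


f(3) = 7
(7)^2 = 49

49


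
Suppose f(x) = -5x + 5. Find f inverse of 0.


Solve -5x + 5 = 0
x = (0 - 5) / (-5) = 1

1


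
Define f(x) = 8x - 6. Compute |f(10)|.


f(10) = 74
|74| = 74

74


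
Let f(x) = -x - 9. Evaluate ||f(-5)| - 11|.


f(-5) = -4
|-4| = 4
|4 - 11| = 7

7


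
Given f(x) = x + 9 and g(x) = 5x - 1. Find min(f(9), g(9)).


f(9) = 18
g(9) = 44
min = 18

18


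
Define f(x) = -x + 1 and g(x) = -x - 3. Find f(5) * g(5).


32


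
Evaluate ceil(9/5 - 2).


0


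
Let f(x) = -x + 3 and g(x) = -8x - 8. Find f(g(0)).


g(0) = -8
f(-8) = 11

11


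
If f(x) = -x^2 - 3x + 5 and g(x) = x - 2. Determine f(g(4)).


g(4) = 2
f(2) = (-1)*(2)^2 - 3*(2) + 5 = -5

-5


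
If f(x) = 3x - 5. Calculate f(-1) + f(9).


f(-1) = -8
f(9) = 22
Sum = 14

14


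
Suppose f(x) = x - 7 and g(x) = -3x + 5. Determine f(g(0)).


-2


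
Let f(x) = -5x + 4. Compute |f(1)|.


f(1) = -1
|-1| = 1

1


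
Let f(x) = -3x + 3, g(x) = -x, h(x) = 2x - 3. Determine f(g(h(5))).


h(5) = 7
g(7) = -7
f(-7) = 24

24


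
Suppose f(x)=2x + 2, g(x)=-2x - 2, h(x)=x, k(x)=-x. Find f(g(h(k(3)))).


10


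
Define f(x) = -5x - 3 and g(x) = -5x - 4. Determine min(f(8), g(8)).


f(8) = -43
g(8) = -44
min = -44

-44


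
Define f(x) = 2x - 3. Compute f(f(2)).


f(2) = 1
f(1) = -1

-1


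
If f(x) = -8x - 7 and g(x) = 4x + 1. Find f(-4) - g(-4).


40


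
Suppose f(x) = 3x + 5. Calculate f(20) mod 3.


f(20) = 65
65 mod 3 = 2

2


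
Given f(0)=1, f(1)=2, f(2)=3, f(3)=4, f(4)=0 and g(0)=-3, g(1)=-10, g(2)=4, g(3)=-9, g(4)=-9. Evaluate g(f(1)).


4


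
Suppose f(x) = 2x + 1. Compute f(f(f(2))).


f(2) = 5
f(5) = 11
f(11) = 23

23


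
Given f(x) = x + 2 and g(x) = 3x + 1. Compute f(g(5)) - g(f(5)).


f(g(5)) = 18
g(f(5)) = 22
Difference = -4

-4


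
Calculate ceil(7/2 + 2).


7/2 = 3.5
3.5 + 2 = 5.5
ceil(5.5) = 6

6


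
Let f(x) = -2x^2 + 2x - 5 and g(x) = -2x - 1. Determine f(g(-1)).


g(-1) = 1
f(1) = (-2)*(1)^2 + 2*(1) - 5 = -5

-5


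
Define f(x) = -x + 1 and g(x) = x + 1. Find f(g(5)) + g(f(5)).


f(g(5)) = -5
g(f(5)) = -3
Sum = -8

-8


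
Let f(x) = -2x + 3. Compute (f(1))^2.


f(1) = 1
(1)^2 = 1

1


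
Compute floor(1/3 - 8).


-8


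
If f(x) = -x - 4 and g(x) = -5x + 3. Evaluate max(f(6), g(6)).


f(6) = -10
g(6) = -27
max = -10

-10


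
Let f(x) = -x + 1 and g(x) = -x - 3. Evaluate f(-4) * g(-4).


5


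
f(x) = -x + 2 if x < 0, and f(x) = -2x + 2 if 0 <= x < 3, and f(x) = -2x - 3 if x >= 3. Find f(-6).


8


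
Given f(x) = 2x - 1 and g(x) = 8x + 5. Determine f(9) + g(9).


f(9) = 17
g(9) = 77
Sum = 94

94


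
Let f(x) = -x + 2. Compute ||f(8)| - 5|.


f(8) = -6
|-6| = 6
|6 - 5| = 1

1


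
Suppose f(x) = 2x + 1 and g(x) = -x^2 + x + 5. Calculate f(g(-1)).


g(-1) = 3
f(3) = 7

7


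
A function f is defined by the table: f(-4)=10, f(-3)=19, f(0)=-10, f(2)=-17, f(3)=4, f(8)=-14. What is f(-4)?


10


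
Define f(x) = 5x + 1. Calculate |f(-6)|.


29


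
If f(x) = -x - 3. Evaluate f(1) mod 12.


8


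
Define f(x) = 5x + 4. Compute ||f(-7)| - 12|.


f(-7) = -31
|-31| = 31
|31 - 12| = 19

19


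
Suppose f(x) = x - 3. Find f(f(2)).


f(2) = -1
f(-1) = -4

-4


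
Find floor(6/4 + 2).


6/4 = 1.5
1.5 + 2 = 3.5
floor(3.5) = 3

3


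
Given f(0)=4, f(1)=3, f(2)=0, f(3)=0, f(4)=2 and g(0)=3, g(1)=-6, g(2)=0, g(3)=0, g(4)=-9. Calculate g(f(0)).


f(0) = 4
g(4) = -9

-9


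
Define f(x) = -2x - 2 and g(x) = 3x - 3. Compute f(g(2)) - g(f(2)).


f(g(2)) = -8
g(f(2)) = -21
Difference = 13

13


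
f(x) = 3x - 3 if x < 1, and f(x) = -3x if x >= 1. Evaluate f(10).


10 satisfies x >= 1
f(10) = -30

-30


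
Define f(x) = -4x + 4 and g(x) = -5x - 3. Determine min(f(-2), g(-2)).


7


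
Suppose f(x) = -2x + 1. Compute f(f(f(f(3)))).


f(3) = -5
f(-5) = 11
f(11) = -21
f(-21) = 43

43


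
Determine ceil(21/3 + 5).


21/3 = 7
7 + 5 = 12
ceil(12) = 12

12


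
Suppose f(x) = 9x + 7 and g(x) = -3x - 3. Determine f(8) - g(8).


f(8) = 79
g(8) = -27
Difference = 106

106


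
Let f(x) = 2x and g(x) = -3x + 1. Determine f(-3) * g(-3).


f(-3) = -6
g(-3) = 10
Product = -60

-60


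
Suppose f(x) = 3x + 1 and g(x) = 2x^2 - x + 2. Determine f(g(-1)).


g(-1) = 5
f(5) = 16

16


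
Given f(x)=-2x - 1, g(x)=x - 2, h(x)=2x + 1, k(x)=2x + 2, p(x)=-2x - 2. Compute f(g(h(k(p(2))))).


p(2) = -6
k(-6) = -10
h(-10) = -19
g(-19) = -21
f(-21) = 41

41


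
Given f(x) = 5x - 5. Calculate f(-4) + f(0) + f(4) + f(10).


30


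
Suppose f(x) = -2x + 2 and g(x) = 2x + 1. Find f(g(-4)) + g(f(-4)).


f(g(-4)) = 16
g(f(-4)) = 21
Sum = 37

37


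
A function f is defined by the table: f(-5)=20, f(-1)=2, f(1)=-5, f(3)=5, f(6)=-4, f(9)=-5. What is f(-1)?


Reading from the table at x = -1

2


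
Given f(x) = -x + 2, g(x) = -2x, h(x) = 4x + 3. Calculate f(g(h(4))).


h(4) = 19
g(19) = -38
f(-38) = 40

40


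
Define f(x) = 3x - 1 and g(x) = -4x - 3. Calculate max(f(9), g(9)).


f(9) = 26
g(9) = -39
max = 26

26


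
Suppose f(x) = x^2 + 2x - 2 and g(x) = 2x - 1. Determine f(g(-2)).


13


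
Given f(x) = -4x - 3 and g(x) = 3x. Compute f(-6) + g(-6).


f(-6) = 21
g(-6) = -18
Sum = 3

3


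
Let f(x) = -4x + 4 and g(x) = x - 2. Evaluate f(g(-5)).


g(-5) = -7
f(-7) = 32

32


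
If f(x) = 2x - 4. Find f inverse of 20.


12


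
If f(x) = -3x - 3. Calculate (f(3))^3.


f(3) = -12
(-12)^3 = -1728

-1728


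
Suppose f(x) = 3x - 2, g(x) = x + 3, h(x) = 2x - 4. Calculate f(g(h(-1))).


h(-1) = -6
g(-6) = -3
f(-3) = -11

-11


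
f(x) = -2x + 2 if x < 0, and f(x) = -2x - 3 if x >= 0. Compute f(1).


1 satisfies x >= 0
f(1) = -5

-5


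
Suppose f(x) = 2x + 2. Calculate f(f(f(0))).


14


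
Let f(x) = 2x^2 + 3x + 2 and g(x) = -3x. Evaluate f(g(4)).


g(4) = -12
f(-12) = 2*(-12)^2 + 3*(-12) + 2 = 254

254


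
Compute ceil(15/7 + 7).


15/7 = 2.1429
2.1429 + 7 = 9.1429
ceil(9.1429) = 10

10


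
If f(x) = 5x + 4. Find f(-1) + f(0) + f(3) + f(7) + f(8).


f(-1) = -1
f(0) = 4
f(3) = 19
f(7) = 39
f(8) = 44
Sum = 105

105


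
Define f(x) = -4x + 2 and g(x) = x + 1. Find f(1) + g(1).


0


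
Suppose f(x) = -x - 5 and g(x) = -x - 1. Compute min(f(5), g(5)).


f(5) = -10
g(5) = -6
min = -10

-10


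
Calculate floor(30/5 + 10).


30/5 = 6
6 + 10 = 16
floor(16) = 16

16


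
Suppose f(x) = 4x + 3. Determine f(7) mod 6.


f(7) = 31
31 mod 6 = 1

1


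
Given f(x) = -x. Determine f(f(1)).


f(1) = -1
f(-1) = 1

1


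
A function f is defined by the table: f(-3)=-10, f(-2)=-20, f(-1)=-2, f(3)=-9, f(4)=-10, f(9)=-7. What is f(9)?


Reading from the table at x = 9

-7


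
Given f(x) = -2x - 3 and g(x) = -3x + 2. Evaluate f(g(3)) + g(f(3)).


f(g(3)) = 11
g(f(3)) = 29
Sum = 40

40


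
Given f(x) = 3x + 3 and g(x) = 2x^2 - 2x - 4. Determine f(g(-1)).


g(-1) = 0
f(0) = 3

3


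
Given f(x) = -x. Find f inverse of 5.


Solve -x = 5
x = (5) / (-1) = -5

-5


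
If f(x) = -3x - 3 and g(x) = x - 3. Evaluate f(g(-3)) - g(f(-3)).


12


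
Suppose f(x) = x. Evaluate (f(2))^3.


f(2) = 2
(2)^3 = 8

8


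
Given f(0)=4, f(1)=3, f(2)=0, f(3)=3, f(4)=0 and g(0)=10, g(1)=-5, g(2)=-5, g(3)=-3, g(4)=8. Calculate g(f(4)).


10


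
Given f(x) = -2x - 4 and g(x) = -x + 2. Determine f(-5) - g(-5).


f(-5) = 6
g(-5) = 7
Difference = -1

-1


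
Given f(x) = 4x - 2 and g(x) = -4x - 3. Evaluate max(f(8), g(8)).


f(8) = 30
g(8) = -35
max = 30

30


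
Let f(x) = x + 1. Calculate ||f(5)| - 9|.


f(5) = 6
|6| = 6
|6 - 9| = 3

3


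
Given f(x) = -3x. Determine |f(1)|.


f(1) = -3
|-3| = 3

3


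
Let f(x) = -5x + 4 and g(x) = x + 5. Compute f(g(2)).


g(2) = 7
f(7) = -31

-31


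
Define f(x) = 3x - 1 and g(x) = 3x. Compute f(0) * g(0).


0


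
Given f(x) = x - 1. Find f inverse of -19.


Solve x - 1 = -19
x = (-19 + 1) / 1 = -18

-18


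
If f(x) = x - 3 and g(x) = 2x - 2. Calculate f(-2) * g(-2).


f(-2) = -5
g(-2) = -6
Product = 30

30


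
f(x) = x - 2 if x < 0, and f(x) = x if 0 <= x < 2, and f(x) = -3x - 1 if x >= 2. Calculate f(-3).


-3 satisfies x < 0
f(-3) = -5

-5


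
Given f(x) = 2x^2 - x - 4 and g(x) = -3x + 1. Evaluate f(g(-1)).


g(-1) = 4
f(4) = 2*(4)^2 - 1*(4) - 4 = 24

24


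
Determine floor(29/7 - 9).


29/7 = 4.1429
4.1429 - 9 = -4.8571
floor(-4.8571) = -5

-5


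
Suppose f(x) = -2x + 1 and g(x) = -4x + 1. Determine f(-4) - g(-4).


f(-4) = 9
g(-4) = 17
Difference = -8

-8


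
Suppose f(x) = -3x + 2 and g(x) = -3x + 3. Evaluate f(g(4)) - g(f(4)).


-4


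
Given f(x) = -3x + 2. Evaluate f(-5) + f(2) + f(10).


f(-5) = 17
f(2) = -4
f(10) = -28
Sum = -15

-15


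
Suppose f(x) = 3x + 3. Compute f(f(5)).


f(5) = 18
f(18) = 57

57


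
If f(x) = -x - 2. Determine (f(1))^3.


f(1) = -3
(-3)^3 = -27

-27


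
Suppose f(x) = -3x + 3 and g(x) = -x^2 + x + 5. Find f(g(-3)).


g(-3) = -7
f(-7) = 24

24


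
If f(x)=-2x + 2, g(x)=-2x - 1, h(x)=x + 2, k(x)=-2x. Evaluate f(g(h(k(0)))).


k(0) = 0
h(0) = 2
g(2) = -5
f(-5) = 12

12


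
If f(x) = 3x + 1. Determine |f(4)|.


f(4) = 13
|13| = 13

13


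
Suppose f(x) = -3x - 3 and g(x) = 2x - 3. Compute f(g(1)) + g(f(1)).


-15


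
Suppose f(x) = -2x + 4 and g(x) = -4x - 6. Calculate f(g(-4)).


-16


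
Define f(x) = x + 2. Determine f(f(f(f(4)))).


f(4) = 6
f(6) = 8
f(8) = 10
f(10) = 12

12


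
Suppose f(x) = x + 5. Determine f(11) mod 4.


f(11) = 16
16 mod 4 = 0

0


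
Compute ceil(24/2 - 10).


24/2 = 12
12 - 10 = 2
ceil(2) = 2

2


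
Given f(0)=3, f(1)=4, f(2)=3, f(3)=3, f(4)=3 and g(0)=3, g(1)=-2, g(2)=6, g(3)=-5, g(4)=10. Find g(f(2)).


f(2) = 3
g(3) = -5

-5


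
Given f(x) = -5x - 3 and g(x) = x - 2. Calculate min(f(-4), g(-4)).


f(-4) = 17
g(-4) = -6
min = -6

-6


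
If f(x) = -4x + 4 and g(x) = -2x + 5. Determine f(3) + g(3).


-9


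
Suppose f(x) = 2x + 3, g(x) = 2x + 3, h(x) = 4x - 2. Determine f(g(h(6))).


97


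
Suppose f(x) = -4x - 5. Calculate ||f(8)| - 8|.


29


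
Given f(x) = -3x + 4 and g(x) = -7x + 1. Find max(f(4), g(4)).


-8


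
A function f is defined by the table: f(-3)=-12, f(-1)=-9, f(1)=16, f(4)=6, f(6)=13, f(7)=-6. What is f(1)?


Reading from the table at x = 1

16


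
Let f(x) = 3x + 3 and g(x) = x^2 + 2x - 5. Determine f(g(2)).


g(2) = 3
f(3) = 12

12


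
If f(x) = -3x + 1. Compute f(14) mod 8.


f(14) = -41
-41 mod 8 = 7

7


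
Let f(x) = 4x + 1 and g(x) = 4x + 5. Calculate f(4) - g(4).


f(4) = 17
g(4) = 21
Difference = -4

-4


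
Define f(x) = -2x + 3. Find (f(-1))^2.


f(-1) = 5
(5)^2 = 25

25


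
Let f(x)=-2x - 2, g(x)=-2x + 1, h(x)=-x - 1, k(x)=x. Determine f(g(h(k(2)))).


k(2) = 2
h(2) = -3
g(-3) = 7
f(7) = -16

-16


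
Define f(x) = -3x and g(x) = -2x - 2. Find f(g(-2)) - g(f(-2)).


f(g(-2)) = -6
g(f(-2)) = -14
Difference = 8

8


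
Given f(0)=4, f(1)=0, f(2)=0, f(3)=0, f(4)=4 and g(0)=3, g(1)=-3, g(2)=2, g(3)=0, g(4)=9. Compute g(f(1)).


3


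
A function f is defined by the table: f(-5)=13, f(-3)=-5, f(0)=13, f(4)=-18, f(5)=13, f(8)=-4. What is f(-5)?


Reading from the table at x = -5

13


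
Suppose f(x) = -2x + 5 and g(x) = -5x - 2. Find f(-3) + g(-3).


f(-3) = 11
g(-3) = 13
Sum = 24

24


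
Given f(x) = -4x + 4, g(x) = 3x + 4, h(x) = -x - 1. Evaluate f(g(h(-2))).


h(-2) = 1
g(1) = 7
f(7) = -24

-24


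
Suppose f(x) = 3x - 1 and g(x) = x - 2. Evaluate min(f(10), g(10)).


f(10) = 29
g(10) = 8
min = 8

8


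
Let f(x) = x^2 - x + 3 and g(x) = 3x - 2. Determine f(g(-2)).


g(-2) = -8
f(-8) = 1*(-8)^2 - 1*(-8) + 3 = 75

75


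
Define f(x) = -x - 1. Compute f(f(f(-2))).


f(-2) = 1
f(1) = -2
f(-2) = 1

1


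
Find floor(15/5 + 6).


15/5 = 3
3 + 6 = 9
floor(9) = 9

9


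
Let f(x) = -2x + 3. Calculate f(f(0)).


f(0) = 3
f(3) = -3

-3


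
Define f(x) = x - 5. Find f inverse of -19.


Solve x - 5 = -19
x = (-19 + 5) / 1 = -14

-14


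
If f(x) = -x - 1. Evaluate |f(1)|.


2


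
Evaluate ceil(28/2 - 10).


28/2 = 14
14 - 10 = 4
ceil(4) = 4

4


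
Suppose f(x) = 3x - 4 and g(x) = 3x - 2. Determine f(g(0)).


g(0) = -2
f(-2) = -10

-10


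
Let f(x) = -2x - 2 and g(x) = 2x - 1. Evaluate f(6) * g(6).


f(6) = -14
g(6) = 11
Product = -154

-154


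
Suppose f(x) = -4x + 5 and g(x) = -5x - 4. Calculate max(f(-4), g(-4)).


f(-4) = 21
g(-4) = 16
max = 21

21


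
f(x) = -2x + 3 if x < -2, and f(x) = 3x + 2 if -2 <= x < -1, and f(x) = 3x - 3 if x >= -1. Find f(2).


2 satisfies x >= -1
f(2) = 3

3


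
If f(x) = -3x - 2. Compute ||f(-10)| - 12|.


16


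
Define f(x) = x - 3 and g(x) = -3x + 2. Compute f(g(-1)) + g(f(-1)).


16


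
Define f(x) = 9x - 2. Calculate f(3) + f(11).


f(3) = 25
f(11) = 97
Sum = 122

122


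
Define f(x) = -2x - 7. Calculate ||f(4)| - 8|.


f(4) = -15
|-15| = 15
|15 - 8| = 7

7


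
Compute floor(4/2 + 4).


4/2 = 2
2 + 4 = 6
floor(6) = 6

6


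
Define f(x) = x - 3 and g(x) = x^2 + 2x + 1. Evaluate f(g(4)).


22


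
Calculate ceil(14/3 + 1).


14/3 = 4.6667
4.6667 + 1 = 5.6667
ceil(5.6667) = 6

6


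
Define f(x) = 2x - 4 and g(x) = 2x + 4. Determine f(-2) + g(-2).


f(-2) = -8
g(-2) = 0
Sum = -8

-8


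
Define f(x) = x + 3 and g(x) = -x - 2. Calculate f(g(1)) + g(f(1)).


-6


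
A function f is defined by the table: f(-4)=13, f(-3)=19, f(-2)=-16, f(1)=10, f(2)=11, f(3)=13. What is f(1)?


Reading from the table at x = 1

10


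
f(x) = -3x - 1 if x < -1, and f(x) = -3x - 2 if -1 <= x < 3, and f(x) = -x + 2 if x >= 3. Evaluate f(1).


1 satisfies -1 <= x < 3
f(1) = -5

-5
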